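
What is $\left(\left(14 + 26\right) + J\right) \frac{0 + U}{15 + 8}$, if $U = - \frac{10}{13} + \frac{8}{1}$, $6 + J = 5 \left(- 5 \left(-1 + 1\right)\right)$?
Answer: $\frac{3196}{299} \approx 10.689$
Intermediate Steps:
$J = -6$ ($J = -6 + 5 \left(- 5 \left(-1 + 1\right)\right) = -6 + 5 \left(\left(-5\right) 0\right) = -6 + 5 \cdot 0 = -6 + 0 = -6$)
$U = \frac{94}{13}$ ($U = \left(-10\right) \frac{1}{13} + 8 \cdot 1 = - \frac{10}{13} + 8 = \frac{94}{13} \approx 7.2308$)
$\left(\left(14 + 26\right) + J\right) \frac{0 + U}{15 + 8} = \left(\left(14 + 26\right) - 6\right) \frac{0 + \frac{94}{13}}{15 + 8} = \left(40 - 6\right) \frac{94}{13 \cdot 23} = 34 \cdot \frac{94}{13} \cdot \frac{1}{23} = 34 \cdot \frac{94}{299} = \frac{3196}{299}$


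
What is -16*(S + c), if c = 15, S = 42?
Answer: -912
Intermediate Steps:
-16*(S + c) = -16*(42 + 15) = -16*57 = -912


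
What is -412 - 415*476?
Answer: -197952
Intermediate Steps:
-412 - 415*476 = -412 - 197540 = -197952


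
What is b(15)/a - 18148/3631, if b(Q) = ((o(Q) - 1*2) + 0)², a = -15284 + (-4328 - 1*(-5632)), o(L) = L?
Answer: -254322679/50761380 ≈ -5.0102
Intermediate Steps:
a = -13980 (a = -15284 + (-4328 + 5632) = -15284 + 1304 = -13980)
b(Q) = (-2 + Q)² (b(Q) = ((Q - 1*2) + 0)² = ((Q - 2) + 0)² = ((-2 + Q) + 0)² = (-2 + Q)²)
b(15)/a - 18148/3631 = (-2 + 15)²/(-13980) - 18148/3631 = 13²*(-1/13980) - 18148*1/3631 = 169*(-1/13980) - 18148/3631 = -169/13980 - 18148/3631 = -254322679/50761380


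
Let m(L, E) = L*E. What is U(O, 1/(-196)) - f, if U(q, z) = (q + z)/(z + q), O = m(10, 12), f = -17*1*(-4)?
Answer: -67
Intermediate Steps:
f = 68 (f = -17*(-4) = 68)
m(L, E) = E*L
O = 120 (O = 12*10 = 120)
U(q, z) = 1 (U(q, z) = (q + z)/(q + z) = 1)
U(O, 1/(-196)) - f = 1 - 1*68 = 1 - 68 = -67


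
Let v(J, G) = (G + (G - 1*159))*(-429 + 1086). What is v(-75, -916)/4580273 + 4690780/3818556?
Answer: 4122512380142/4372507236447 ≈ 0.94283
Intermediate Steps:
v(J, G) = -104463 + 1314*G (v(J, G) = (G + (G - 159))*657 = (G + (-159 + G))*657 = (-159 + 2*G)*657 = -104463 + 1314*G)
v(-75, -916)/4580273 + 4690780/3818556 = (-104463 + 1314*(-916))/4580273 + 4690780/3818556 = (-104463 - 1203624)*(1/4580273) + 4690780*(1/3818556) = -1308087*1/4580273 + 1172695/954639 = -1308087/4580273 + 1172695/954639 = 4122512380142/4372507236447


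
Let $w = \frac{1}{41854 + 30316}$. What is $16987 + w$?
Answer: $\frac{1225951791}{72170} \approx 16987.0$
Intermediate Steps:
$w = \frac{1}{72170} \approx 1.3856 \cdot 10^{-5}$
$16987 + w = 16987 + \frac{1}{72170} = \frac{1225951791}{72170}$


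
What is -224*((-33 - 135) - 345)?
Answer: 114912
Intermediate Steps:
-224*((-33 - 135) - 345) = -224*(-168 - 345) = -224*(-513) = 114912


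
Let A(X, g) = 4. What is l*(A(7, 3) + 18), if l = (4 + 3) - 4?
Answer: 66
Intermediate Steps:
l = 3 (l = 7 - 4 = 3)
l*(A(7, 3) + 18) = 3*(4 + 18) = 3*22 = 66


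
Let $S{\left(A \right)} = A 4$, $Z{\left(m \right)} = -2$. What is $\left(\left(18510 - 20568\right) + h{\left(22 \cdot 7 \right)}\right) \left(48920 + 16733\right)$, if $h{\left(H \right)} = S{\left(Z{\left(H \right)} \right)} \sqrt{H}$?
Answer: $-135113874 - 525224 \sqrt{154} \approx -1.4163 \cdot 10^{8}$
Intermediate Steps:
$S{\left(A \right)} = 4 A$
$h{\left(H \right)} = - 8 \sqrt{H}$ ($h{\left(H \right)} = 4 \left(-2\right) \sqrt{H} = - 8 \sqrt{H}$)
$\left(\left(18510 - 20568\right) + h{\left(22 \cdot 7 \right)}\right) \left(48920 + 16733\right) = \left(\left(18510 - 20568\right) - 8 \sqrt{22 \cdot 7}\right) \left(48920 + 16733\right) = \left(\left(18510 - 20568\right) - 8 \sqrt{154}\right) 65653 = \left(-2058 - 8 \sqrt{154}\right) 65653 = -135113874 - 525224 \sqrt{154}$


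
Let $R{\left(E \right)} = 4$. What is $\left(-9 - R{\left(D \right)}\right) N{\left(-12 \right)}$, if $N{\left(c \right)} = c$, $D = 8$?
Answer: $156$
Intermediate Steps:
$\left(-9 - R{\left(D \right)}\right) N{\left(-12 \right)} = \left(-9 - 4\right) \left(-12\right) = \left(-13\right) \left(-12\right) = 156$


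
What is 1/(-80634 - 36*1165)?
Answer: -1/122574 ≈ -8.1583e-6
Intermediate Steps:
1/(-80634 - 36*1165) = 1/(-80634 - 41940) = 1/(-122574) = -1/122574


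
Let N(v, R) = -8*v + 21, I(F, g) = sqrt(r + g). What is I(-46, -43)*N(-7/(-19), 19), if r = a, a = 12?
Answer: 343*I*sqrt(31)/19 ≈ 100.51*I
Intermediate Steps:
r = 12
I(F, g) = sqrt(12 + g)
N(v, R) = 21 - 8*v
I(-46, -43)*N(-7/(-19), 19) = sqrt(12 - 43)*(21 - (-56)/(-19)) = sqrt(-31)*(21 - (-56)*(-1)/19) = (I*sqrt(31))*(21 - 8*7/19) = (I*sqrt(31))*(21 - 56/19) = (I*sqrt(31))*(343/19) = 343*I*sqrt(31)/19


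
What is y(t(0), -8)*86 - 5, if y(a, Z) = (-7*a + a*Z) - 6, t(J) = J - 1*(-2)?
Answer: -3101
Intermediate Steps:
t(J) = 2 + J (t(J) = J + 2 = 2 + J)
y(a, Z) = -6 - 7*a + Z*a (y(a, Z) = (-7*a + Z*a) - 6 = -6 - 7*a + Z*a)
y(t(0), -8)*86 - 5 = (-6 - 7*(2 + 0) - 8*(2 + 0))*86 - 5 = (-6 - 7*2 - 8*2)*86 - 5 = (-6 - 14 - 16)*86 - 5 = -36*86 - 5 = -3096 - 5 = -3101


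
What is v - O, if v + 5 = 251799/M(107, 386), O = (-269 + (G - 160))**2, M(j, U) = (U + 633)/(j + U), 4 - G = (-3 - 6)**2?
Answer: -136768872/1019 ≈ -1.3422e+5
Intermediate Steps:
G = -77 (G = 4 - (-3 - 6)**2 = 4 - 1*(-9)**2 = 4 - 1*81 = 4 - 81 = -77)
M(j, U) = (633 + U)/(U + j)
O = 256036 (O = (-269 + (-77 - 160))**2 = (-269 - 237)**2 = (-506)**2 = 256036)
v = 124131812/1019 (v = -5 + 251799/(((633 + 386)/(386 + 107))) = -5 + 251799/((1019/493)) = -5 + 251799/(((1/493)*1019)) = -5 + 251799/(1019/493) = -5 + 251799*(493/1019) = -5 + 124136907/1019 = 124131812/1019 ≈ 1.2182e+5)
v - O = 124131812/1019 - 1*256036 = 124131812/1019 - 256036 = -136768872/1019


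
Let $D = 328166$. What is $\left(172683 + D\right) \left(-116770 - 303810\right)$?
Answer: $-210647072420$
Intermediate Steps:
$\left(172683 + D\right) \left(-116770 - 303810\right) = \left(172683 + 328166\right) \left(-116770 - 303810\right) = 500849 \left(-420580\right) = -210647072420$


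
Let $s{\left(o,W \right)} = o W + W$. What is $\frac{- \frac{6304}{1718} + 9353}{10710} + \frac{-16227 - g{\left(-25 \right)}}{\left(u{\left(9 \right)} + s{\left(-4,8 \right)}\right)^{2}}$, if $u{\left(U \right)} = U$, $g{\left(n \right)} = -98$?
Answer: $- \frac{3257289643}{45999450} \approx -70.812$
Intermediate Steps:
$s{\left(o,W \right)} = W + W o$ ($s{\left(o,W \right)} = W o + W = W + W o$)
$\frac{- \frac{6304}{1718} + 9353}{10710} + \frac{-16227 - g{\left(-25 \right)}}{\left(u{\left(9 \right)} + s{\left(-4,8 \right)}\right)^{2}} = \frac{- \frac{6304}{1718} + 9353}{10710} + \frac{-16227 - -98}{\left(9 + 8 \left(1 - 4\right)\right)^{2}} = \left(\left(-6304\right) \frac{1}{1718} + 9353\right) \frac{1}{10710} + \frac{-16227 + 98}{\left(9 + 8 \left(-3\right)\right)^{2}} = \left(- \frac{3152}{859} + 9353\right) \frac{1}{10710} - \frac{16129}{\left(9 - 24\right)^{2}} = \frac{8031075}{859} \cdot \frac{1}{10710} - \frac{16129}{\left(-15\right)^{2}} = \frac{535405}{613326} - \frac{16129}{225} = - \frac{3257289643}{45999450}$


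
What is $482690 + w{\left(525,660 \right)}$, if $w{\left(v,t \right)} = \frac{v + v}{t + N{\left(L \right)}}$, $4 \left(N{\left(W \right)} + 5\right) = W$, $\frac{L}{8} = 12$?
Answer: $\frac{46821080}{97} \approx 4.8269 \cdot 10^{5}$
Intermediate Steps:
$L = 96$ ($L = 8 \cdot 12 = 96$)
$N{\left(W \right)} = -5 + \frac{W}{4}$
$w{\left(v,t \right)} = \frac{2 v}{19 + t}$ ($w{\left(v,t \right)} = \frac{v + v}{t + \left(-5 + \frac{1}{4} \cdot 96\right)} = \frac{2 v}{t + \left(-5 + 24\right)} = \frac{2 v}{t + 19} = \frac{2 v}{19 + t}$)
$482690 + w{\left(525,660 \right)} = 482690 + 2 \cdot 525 \frac{1}{19 + 660} = 482690 + 2 \cdot 525 \cdot \frac{1}{679} = 482690 + \frac{150}{97} = \frac{46821080}{97}$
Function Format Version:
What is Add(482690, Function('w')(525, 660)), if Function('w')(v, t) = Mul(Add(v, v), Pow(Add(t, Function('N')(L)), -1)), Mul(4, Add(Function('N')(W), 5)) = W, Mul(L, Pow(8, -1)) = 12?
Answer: Rational(46821080, 97) ≈ 4.8269e+5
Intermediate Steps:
L = 96 (L = Mul(8, 12) = 96)
Function('N')(W) = Add(-5, Mul(Rational(1, 4), W))
Function('w')(v, t) = Mul(2, v, Pow(Add(19, t), -1)) (Function('w')(v, t) = Mul(Add(v, v), Pow(Add(t, Add(-5, Mul(Rational(1, 4), 96))), -1)) = Mul(Mul(2, v), Pow(Add(t, Add(-5, 24)), -1)) = Mul(Mul(2, v), Pow(Add(t, 19), -1)) = Mul(Mul(2, v), Pow(Add(19, t), -1)) = Mul(2, v, Pow(Add(19, t), -1)))
Add(482690, Function('w')(525, 660)) = Add(482690, Mul(2, 525, Pow(Add(19, 660), -1))) = Add(482690, Mul(2, 525, Pow(679, -1))) = Add(482690, Mul(2, 525, Rational(1, 679))) = Add(482690, Rational(150, 97)) = Rational(46821080, 97)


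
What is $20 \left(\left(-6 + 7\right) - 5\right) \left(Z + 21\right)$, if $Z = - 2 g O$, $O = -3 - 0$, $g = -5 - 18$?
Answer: $9360$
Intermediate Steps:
$g = -23$ ($g = -5 - 18 = -23$)
$O = -3$ ($O = -3 + 0 = -3$)
$Z = -138$ ($Z = \left(-2\right) \left(-23\right) \left(-3\right) = 46 \left(-3\right) = -138$)
$20 \left(\left(-6 + 7\right) - 5\right) \left(Z + 21\right) = 20 \left(\left(-6 + 7\right) - 5\right) \left(-138 + 21\right) = 20 \left(1 - 5\right) \left(-117\right) = 20 \left(-4\right) \left(-117\right) = \left(-80\right) \left(-117\right) = 9360$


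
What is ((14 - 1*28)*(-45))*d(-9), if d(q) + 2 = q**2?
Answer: 49770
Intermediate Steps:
d(q) = -2 + q**2
((14 - 1*28)*(-45))*d(-9) = ((14 - 1*28)*(-45))*(-2 + (-9)**2) = ((14 - 28)*(-45))*(-2 + 81) = -14*(-45)*79 = 630*79 = 49770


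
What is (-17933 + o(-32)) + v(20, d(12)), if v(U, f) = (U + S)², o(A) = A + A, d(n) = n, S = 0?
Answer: -17597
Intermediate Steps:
o(A) = 2*A
v(U, f) = U² (v(U, f) = (U + 0)² = U²)
(-17933 + o(-32)) + v(20, d(12)) = (-17933 + 2*(-32)) + 20² = (-17933 - 64) + 400 = -17997 + 400 = -17597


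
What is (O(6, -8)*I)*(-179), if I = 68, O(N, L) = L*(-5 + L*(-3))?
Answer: 1850144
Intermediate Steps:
O(N, L) = L*(-5 - 3*L)
(O(6, -8)*I)*(-179) = (-1*(-8)*(5 + 3*(-8))*68)*(-179) = (-1*(-8)*(5 - 24)*68)*(-179) = (-1*(-8)*(-19)*68)*(-179) = -152*68*(-179) = -10336*(-179) = 1850144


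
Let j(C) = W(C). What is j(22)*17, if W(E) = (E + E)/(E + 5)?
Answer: 748/27 ≈ 27.704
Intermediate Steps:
W(E) = 2*E/(5 + E) (W(E) = (2*E)/(5 + E) = 2*E/(5 + E))
j(C) = 2*C/(5 + C)
j(22)*17 = (2*22/(5 + 22))*17 = (2*22/27)*17 = (2*22*(1/27))*17 = (44/27)*17 = 748/27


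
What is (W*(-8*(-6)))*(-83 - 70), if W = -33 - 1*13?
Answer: 337824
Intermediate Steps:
W = -46 (W = -33 - 13 = -46)
(W*(-8*(-6)))*(-83 - 70) = (-(-368)*(-6))*(-83 - 70) = -46*48*(-153) = -2208*(-153) = 337824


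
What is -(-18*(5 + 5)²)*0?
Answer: 0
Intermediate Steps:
-(-18*(5 + 5)²)*0 = -(-18*10²)*0 = -(-18*100)*0 = -(-1800)*0 = -1*0 = 0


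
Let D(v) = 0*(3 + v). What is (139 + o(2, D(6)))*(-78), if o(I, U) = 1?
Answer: -10920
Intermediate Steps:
D(v) = 0
(139 + o(2, D(6)))*(-78) = (139 + 1)*(-78) = 140*(-78) = -10920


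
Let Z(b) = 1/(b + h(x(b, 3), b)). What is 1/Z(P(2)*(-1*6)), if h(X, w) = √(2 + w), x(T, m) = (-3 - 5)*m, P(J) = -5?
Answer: 30 + 4*√2 ≈ 35.657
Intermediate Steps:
x(T, m) = -8*m
Z(b) = 1/(b + √(2 + b))
1/Z(P(2)*(-1*6)) = 1/(1/(-(-5)*6 + √(2 - (-5)*6))) = 1/(1/(-5*(-6) + √(2 - 5*(-6)))) = 1/(1/(30 + √(2 + 30))) = 1/(1/(30 + √32)) = 1/(1/(30 + 4*√2)) = 30 + 4*√2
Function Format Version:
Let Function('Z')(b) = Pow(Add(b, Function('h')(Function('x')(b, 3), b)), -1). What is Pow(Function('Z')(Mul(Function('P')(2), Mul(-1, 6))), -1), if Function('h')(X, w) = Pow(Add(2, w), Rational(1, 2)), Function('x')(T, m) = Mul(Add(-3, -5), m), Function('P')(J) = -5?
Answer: Add(30, Mul(4, Pow(2, Rational(1, 2)))) ≈ 35.657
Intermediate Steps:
Function('x')(T, m) = Mul(-8, m)
Function('Z')(b) = Pow(Add(b, Pow(Add(2, b), Rational(1, 2))), -1)
Pow(Function('Z')(Mul(Function('P')(2), Mul(-1, 6))), -1) = Pow(Pow(Add(Mul(-5, Mul(-1, 6)), Pow(Add(2, Mul(-5, Mul(-1, 6))), Rational(1, 2))), -1), -1) = Pow(Pow(Add(Mul(-5, -6), Pow(Add(2, Mul(-5, -6)), Rational(1, 2))), -1), -1) = Pow(Pow(Add(30, Pow(Add(2, 30), Rational(1, 2))), -1), -1) = Pow(Pow(Add(30, Pow(32, Rational(1, 2))), -1), -1) = Pow(Pow(Add(30, Mul(4, Pow(2, Rational(1, 2)))), -1), -1) = Add(30, Mul(4, Pow(2, Rational(1, 2))))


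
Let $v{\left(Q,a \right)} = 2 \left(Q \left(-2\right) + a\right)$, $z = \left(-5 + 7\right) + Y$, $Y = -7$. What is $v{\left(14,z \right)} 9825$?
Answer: $-648450$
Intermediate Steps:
$z = -5$ ($z = \left(-5 + 7\right) - 7 = 2 - 7 = -5$)
$v{\left(Q,a \right)} = - 4 Q + 2 a$ ($v{\left(Q,a \right)} = 2 \left(- 2 Q + a\right) = 2 \left(a - 2 Q\right) = - 4 Q + 2 a$)
$v{\left(14,z \right)} 9825 = \left(\left(-4\right) 14 + 2 \left(-5\right)\right) 9825 = \left(-56 - 10\right) 9825 = \left(-66\right) 9825 = -648450$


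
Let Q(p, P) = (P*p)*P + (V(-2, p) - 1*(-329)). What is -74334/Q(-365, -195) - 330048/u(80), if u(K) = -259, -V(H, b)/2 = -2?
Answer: 763447799087/599101188 ≈ 1274.3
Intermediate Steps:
V(H, b) = 4 (V(H, b) = -2*(-2) = 4)
Q(p, P) = 333 + p*P² (Q(p, P) = (P*p)*P + (4 - 1*(-329)) = p*P² + (4 + 329) = p*P² + 333 = 333 + p*P²)
-74334/Q(-365, -195) - 330048/u(80) = -74334/(333 - 365*(-195)²) - 330048/(-259) = -74334/(333 - 365*38025) - 330048*(-1/259) = -74334/(333 - 13879125) + 330048/259 = -74334/(-13878792) + 330048/259 = -74334*(-1/13878792) + 330048/259 = 12389/2313132 + 330048/259 = 763447799087/599101188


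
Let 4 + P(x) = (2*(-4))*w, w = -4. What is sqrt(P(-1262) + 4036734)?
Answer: sqrt(4036762) ≈ 2009.2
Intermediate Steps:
P(x) = 28 (P(x) = -4 + (2*(-4))*(-4) = -4 - 8*(-4) = -4 + 32 = 28)
sqrt(P(-1262) + 4036734) = sqrt(28 + 4036734) = sqrt(4036762)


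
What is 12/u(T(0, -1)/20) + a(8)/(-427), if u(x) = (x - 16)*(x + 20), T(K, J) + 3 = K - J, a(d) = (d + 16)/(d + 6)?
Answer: -567324/13680653 ≈ -0.041469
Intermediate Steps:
a(d) = (16 + d)/(6 + d)
T(K, J) = -3 + K - J (T(K, J) = -3 + (K - J) = -3 + K - J)
u(x) = (-16 + x)*(20 + x)
12/u(T(0, -1)/20) + a(8)/(-427) = 12/(-320 + ((-3 + 0 - 1*(-1))/20)**2 + 4*((-3 + 0 - 1*(-1))/20)) + ((16 + 8)/(6 + 8))/(-427) = 12/(-320 + ((-3 + 0 + 1)*(1/20))**2 + 4*((-3 + 0 + 1)*(1/20))) + (24/14)*(-1/427) = 12/(-320 + (-2*1/20)**2 + 4*(-2*1/20)) + ((1/14)*24)*(-1/427) = 12/(-320 + (-1/10)**2 + 4*(-1/10)) + (12/7)*(-1/427) = 12/(-320 + 1/100 - 2/5) - 12/2989 = 12/(-32039/100) - 12/2989 = 12*(-100/32039) - 12/2989 = -1200/32039 - 12/2989 = -567324/13680653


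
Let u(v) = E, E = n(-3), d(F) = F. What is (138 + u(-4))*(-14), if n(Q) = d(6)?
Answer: -2016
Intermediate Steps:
n(Q) = 6
E = 6
u(v) = 6
(138 + u(-4))*(-14) = (138 + 6)*(-14) = 144*(-14) = -2016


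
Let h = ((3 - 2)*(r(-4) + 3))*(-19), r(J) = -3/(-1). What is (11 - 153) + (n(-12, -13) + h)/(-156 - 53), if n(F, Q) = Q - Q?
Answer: -1556/11 ≈ -141.45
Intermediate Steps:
r(J) = 3 (r(J) = -3*(-1) = 3)
n(F, Q) = 0
h = -114 (h = ((3 - 2)*(3 + 3))*(-19) = (1*6)*(-19) = 6*(-19) = -114)
(11 - 153) + (n(-12, -13) + h)/(-156 - 53) = (11 - 153) + (0 - 114)/(-156 - 53) = -142 - 114/(-209) = -142 - 114*(-1/209) = -142 + 6/11 = -1556/11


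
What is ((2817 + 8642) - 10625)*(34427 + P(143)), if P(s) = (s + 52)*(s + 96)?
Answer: 67580688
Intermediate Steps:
P(s) = (52 + s)*(96 + s)
((2817 + 8642) - 10625)*(34427 + P(143)) = ((2817 + 8642) - 10625)*(34427 + (4992 + 143² + 148*143)) = (11459 - 10625)*(34427 + (4992 + 20449 + 21164)) = 834*(34427 + 46605) = 834*81032 = 67580688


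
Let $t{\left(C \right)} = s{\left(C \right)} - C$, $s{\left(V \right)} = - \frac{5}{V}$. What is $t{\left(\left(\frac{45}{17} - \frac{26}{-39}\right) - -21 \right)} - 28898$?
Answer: $- \frac{365812025}{12648} \approx -28923.0$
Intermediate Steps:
$t{\left(C \right)} = - C - \frac{5}{C}$ ($t{\left(C \right)} = - \frac{5}{C} - C = - C - \frac{5}{C}$)
$t{\left(\left(\frac{45}{17} - \frac{26}{-39}\right) - -21 \right)} - 28898 = \left(- (\left(\frac{45}{17} - \frac{26}{-39}\right) - -21) - \frac{5}{\left(\frac{45}{17} - \frac{26}{-39}\right) - -21}\right) - 28898 = \left(- (\left(45 \cdot \frac{1}{17} - - \frac{2}{3}\right) + 21) - \frac{5}{\left(45 \cdot \frac{1}{17} - - \frac{2}{3}\right) + 21}\right) - 28898 = \left(- (\left(\frac{45}{17} + \frac{2}{3}\right) + 21) - \frac{5}{\left(\frac{45}{17} + \frac{2}{3}\right) + 21}\right) - 28898 = \left(- (\frac{169}{51} + 21) - \frac{5}{\frac{169}{51} + 21}\right) - 28898 = \left(\left(-1\right) \frac{1240}{51} - \frac{5}{\frac{1240}{51}}\right) - 28898 = \left(- \frac{1240}{51} - \frac{51}{248}\right) - 28898 = - \frac{310121}{12648} - 28898 = - \frac{365812025}{12648}$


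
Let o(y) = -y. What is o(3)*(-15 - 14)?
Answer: 87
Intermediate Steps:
o(3)*(-15 - 14) = (-1*3)*(-15 - 14) = -3*(-29) = 87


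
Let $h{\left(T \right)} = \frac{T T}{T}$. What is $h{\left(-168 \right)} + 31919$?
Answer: $31751$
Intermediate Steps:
$h{\left(T \right)} = T$ ($h{\left(T \right)} = \frac{T^{2}}{T} = T$)
$h{\left(-168 \right)} + 31919 = -168 + 31919 = 31751$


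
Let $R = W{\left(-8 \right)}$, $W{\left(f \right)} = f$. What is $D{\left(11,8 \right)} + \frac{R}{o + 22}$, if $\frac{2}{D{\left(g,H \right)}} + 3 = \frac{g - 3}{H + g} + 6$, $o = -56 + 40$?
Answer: $- \frac{146}{195} \approx -0.74872$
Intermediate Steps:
$o = -16$
$R = -8$
$D{\left(g,H \right)} = \frac{2}{3 + \frac{-3 + g}{H + g}}$ ($D{\left(g,H \right)} = \frac{2}{-3 + \left(\frac{g - 3}{H + g} + 6\right)} = \frac{2}{-3 + \left(\frac{-3 + g}{H + g} + 6\right)} = \frac{2}{-3 + \left(6 + \frac{-3 + g}{H + g}\right)} = \frac{2}{3 + \frac{-3 + g}{H + g}}$)
$D{\left(11,8 \right)} + \frac{R}{o + 22} = \frac{2 \left(8 + 11\right)}{-3 + 3 \cdot 8 + 4 \cdot 11} - \frac{8}{-16 + 22} = 2 \frac{1}{-3 + 24 + 44} \cdot 19 - \frac{8}{6} = 2 \cdot \frac{1}{65} \cdot 19 - \frac{4}{3} = \frac{38}{65} - \frac{4}{3} = - \frac{146}{195}$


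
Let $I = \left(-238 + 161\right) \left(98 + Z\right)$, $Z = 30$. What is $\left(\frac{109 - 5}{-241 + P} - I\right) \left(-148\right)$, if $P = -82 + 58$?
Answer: $- \frac{386536928}{265} \approx -1.4586 \cdot 10^{6}$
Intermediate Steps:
$P = -24$
$I = -9856$ ($I = \left(-238 + 161\right) \left(98 + 30\right) = \left(-77\right) 128 = -9856$)
$\left(\frac{109 - 5}{-241 + P} - I\right) \left(-148\right) = \left(\frac{109 - 5}{-241 - 24} - -9856\right) \left(-148\right) = \left(\frac{104}{-265} + 9856\right) \left(-148\right) = \left(104 \left(- \frac{1}{265}\right) + 9856\right) \left(-148\right) = \left(- \frac{104}{265} + 9856\right) \left(-148\right) = \frac{2611736}{265} \left(-148\right) = - \frac{386536928}{265}$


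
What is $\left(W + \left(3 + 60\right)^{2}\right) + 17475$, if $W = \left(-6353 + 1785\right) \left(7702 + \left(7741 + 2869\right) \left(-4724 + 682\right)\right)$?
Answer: $195866350868$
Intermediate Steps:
$W = 195866329424$ ($W = - 4568 \left(7702 + 10610 \left(-4042\right)\right) = - 4568 \left(7702 - 42885620\right) = \left(-4568\right) \left(-42877918\right) = 195866329424$)
$\left(W + \left(3 + 60\right)^{2}\right) + 17475 = \left(195866329424 + \left(3 + 60\right)^{2}\right) + 17475 = \left(195866329424 + 63^{2}\right) + 17475 = \left(195866329424 + 3969\right) + 17475 = 195866333393 + 17475 = 195866350868$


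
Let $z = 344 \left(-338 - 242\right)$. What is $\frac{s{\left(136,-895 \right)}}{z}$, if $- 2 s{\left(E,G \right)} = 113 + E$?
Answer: $\frac{249}{399040} \approx 0.000624$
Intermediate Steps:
$s{\left(E,G \right)} = - \frac{113}{2} - \frac{E}{2}$ ($s{\left(E,G \right)} = - \frac{113 + E}{2} = - \frac{113}{2} - \frac{E}{2}$)
$z = -199520$ ($z = 344 \left(-580\right) = -199520$)
$\frac{s{\left(136,-895 \right)}}{z} = \frac{- \frac{113}{2} - 68}{-199520} = \left(- \frac{113}{2} - 68\right) \left(- \frac{1}{199520}\right) = \left(- \frac{249}{2}\right) \left(- \frac{1}{199520}\right) = \frac{249}{399040}$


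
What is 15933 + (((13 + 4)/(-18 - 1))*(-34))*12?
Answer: 309663/19 ≈ 16298.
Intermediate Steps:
15933 + (((13 + 4)/(-18 - 1))*(-34))*12 = 15933 + ((17/(-19))*(-34))*12 = 15933 + ((17*(-1/19))*(-34))*12 = 15933 - 17/19*(-34)*12 = 15933 + (578/19)*12 = 15933 + 6936/19 = 309663/19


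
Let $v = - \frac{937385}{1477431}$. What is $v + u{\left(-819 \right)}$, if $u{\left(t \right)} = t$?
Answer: $- \frac{1210953374}{1477431} \approx -819.63$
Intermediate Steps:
$v = - \frac{937385}{1477431}$ ($v = \left(-937385\right) \frac{1}{1477431} = - \frac{937385}{1477431} \approx -0.63447$)
$v + u{\left(-819 \right)} = - \frac{937385}{1477431} - 819 = - \frac{1210953374}{1477431}$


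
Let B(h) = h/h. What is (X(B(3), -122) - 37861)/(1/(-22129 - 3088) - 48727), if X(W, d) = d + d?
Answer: 192178757/245749752 ≈ 0.78201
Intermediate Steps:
B(h) = 1
X(W, d) = 2*d
(X(B(3), -122) - 37861)/(1/(-22129 - 3088) - 48727) = (2*(-122) - 37861)/(1/(-22129 - 3088) - 48727) = (-244 - 37861)/(1/(-25217) - 48727) = -38105/(-1/25217 - 48727) = -38105/(-1228748760/25217) = -38105*(-25217/1228748760) = 192178757/245749752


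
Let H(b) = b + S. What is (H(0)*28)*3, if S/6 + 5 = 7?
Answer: 1008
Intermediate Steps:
S = 12 (S = -30 + 6*7 = -30 + 42 = 12)
H(b) = 12 + b (H(b) = b + 12 = 12 + b)
(H(0)*28)*3 = ((12 + 0)*28)*3 = (12*28)*3 = 336*3 = 1008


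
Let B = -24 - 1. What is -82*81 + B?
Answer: -6667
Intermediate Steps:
B = -25
-82*81 + B = -82*81 - 25 = -6642 - 25 = -6667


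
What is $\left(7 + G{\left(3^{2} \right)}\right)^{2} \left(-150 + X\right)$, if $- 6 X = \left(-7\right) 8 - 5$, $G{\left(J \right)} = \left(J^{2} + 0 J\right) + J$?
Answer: $- \frac{7894151}{6} \approx -1.3157 \cdot 10^{6}$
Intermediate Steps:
$G{\left(J \right)} = J + J^{2}$ ($G{\left(J \right)} = \left(J^{2} + 0\right) + J = J^{2} + J = J + J^{2}$)
$X = \frac{61}{6}$ ($X = - \frac{\left(-7\right) 8 - 5}{6} = - \frac{-56 - 5}{6} = \left(- \frac{1}{6}\right) \left(-61\right) = \frac{61}{6} \approx 10.167$)
$\left(7 + G{\left(3^{2} \right)}\right)^{2} \left(-150 + X\right) = \left(7 + 3^{2} \left(1 + 3^{2}\right)\right)^{2} \left(-150 + \frac{61}{6}\right) = \left(7 + 9 \left(1 + 9\right)\right)^{2} \left(- \frac{839}{6}\right) = \left(7 + 9 \cdot 10\right)^{2} \left(- \frac{839}{6}\right) = \left(7 + 90\right)^{2} \left(- \frac{839}{6}\right) = 97^{2} \left(- \frac{839}{6}\right) = 9409 \left(- \frac{839}{6}\right) = - \frac{7894151}{6}$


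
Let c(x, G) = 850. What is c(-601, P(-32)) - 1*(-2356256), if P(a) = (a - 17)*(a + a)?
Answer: 2357106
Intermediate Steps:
P(a) = 2*a*(-17 + a) (P(a) = (-17 + a)*(2*a) = 2*a*(-17 + a))
c(-601, P(-32)) - 1*(-2356256) = 850 - 1*(-2356256) = 850 + 2356256 = 2357106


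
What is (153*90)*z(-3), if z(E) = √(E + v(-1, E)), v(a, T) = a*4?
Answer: 13770*I*√7 ≈ 36432.0*I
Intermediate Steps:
v(a, T) = 4*a
z(E) = √(-4 + E) (z(E) = √(E + 4*(-1)) = √(E - 4) = √(-4 + E))
(153*90)*z(-3) = (153*90)*√(-4 - 3) = 13770*√(-7) = 13770*(I*√7) = 13770*I*√7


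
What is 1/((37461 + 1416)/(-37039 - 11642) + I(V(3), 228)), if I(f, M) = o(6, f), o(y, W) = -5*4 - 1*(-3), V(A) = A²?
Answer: -16227/288818 ≈ -0.056184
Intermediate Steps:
o(y, W) = -17 (o(y, W) = -20 + 3 = -17)
I(f, M) = -17
1/((37461 + 1416)/(-37039 - 11642) + I(V(3), 228)) = 1/((37461 + 1416)/(-37039 - 11642) - 17) = 1/(38877/(-48681) - 17) = 1/(38877*(-1/48681) - 17) = 1/(-12959/16227 - 17) = 1/(-288818/16227) = -16227/288818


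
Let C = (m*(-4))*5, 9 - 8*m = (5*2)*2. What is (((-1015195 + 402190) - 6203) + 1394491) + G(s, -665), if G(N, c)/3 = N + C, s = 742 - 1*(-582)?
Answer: 1558675/2 ≈ 7.7934e+5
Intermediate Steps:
m = -11/8 (m = 9/8 - 5*2*2/8 = 9/8 - 5*2/4 = 9/8 - ⅛*20 = 9/8 - 5/2 = -11/8 ≈ -1.3750)
s = 1324 (s = 742 + 582 = 1324)
C = 55/2 (C = -11/8*(-4)*5 = (11/2)*5 = 55/2 ≈ 27.500)
G(N, c) = 165/2 + 3*N (G(N, c) = 3*(N + 55/2) = 3*(55/2 + N) = 165/2 + 3*N)
(((-1015195 + 402190) - 6203) + 1394491) + G(s, -665) = (((-1015195 + 402190) - 6203) + 1394491) + (165/2 + 3*1324) = ((-613005 - 6203) + 1394491) + (165/2 + 3972) = (-619208 + 1394491) + 8109/2 = 775283 + 8109/2 = 1558675/2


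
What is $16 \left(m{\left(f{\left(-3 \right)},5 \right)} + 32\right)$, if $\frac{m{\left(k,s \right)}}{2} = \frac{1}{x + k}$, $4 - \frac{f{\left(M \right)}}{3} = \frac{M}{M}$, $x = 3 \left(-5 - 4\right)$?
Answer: $\frac{4592}{9} \approx 510.22$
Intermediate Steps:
$x = -27$ ($x = 3 \left(-9\right) = -27$)
$f{\left(M \right)} = 9$ ($f{\left(M \right)} = 12 - 3 \frac{M}{M} = 12 - 3 = 9$)
$m{\left(k,s \right)} = \frac{2}{-27 + k}$
$16 \left(m{\left(f{\left(-3 \right)},5 \right)} + 32\right) = 16 \left(\frac{2}{-27 + 9} + 32\right) = 16 \left(\frac{2}{-18} + 32\right) = 16 \left(2 \left(- \frac{1}{18}\right) + 32\right) = 16 \left(- \frac{1}{9} + 32\right) = 16 \cdot \frac{287}{9} = \frac{4592}{9}$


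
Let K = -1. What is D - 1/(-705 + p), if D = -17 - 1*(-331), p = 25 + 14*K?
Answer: 217917/694 ≈ 314.00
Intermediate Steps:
p = 11 (p = 25 + 14*(-1) = 25 - 14 = 11)
D = 314 (D = -17 + 331 = 314)
D - 1/(-705 + p) = 314 - 1/(-705 + 11) = 314 - 1/(-694) = 314 - 1*(-1/694) = 314 + 1/694 = 217917/694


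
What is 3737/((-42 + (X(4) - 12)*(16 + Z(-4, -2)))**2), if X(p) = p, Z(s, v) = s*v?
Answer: 3737/54756 ≈ 0.068248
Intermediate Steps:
3737/((-42 + (X(4) - 12)*(16 + Z(-4, -2)))**2) = 3737/((-42 + (4 - 12)*(16 - 4*(-2)))**2) = 3737/((-42 - 8*(16 + 8))**2) = 3737/((-42 - 8*24)**2) = 3737/((-42 - 192)**2) = 3737/((-234)**2) = 3737/54756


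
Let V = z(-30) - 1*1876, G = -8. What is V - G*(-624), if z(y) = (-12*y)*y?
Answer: -17668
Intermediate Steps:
z(y) = -12*y²
V = -12676 (V = -12*(-30)² - 1*1876 = -12*900 - 1876 = -10800 - 1876 = -12676)
V - G*(-624) = -12676 - (-8)*(-624) = -12676 - 1*4992 = -12676 - 4992 = -17668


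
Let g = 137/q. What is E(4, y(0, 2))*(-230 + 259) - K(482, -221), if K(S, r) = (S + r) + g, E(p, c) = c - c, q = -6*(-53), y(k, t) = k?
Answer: -83135/318 ≈ -261.43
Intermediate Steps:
q = 318
E(p, c) = 0
g = 137/318 ≈ 0.43082
K(S, r) = 137/318 + S + r (K(S, r) = (S + r) + 137/318 = 137/318 + S + r)
E(4, y(0, 2))*(-230 + 259) - K(482, -221) = 0*(-230 + 259) - (137/318 + 482 - 221) = 0*29 - 1*83135/318 = 0 - 83135/318 = -83135/318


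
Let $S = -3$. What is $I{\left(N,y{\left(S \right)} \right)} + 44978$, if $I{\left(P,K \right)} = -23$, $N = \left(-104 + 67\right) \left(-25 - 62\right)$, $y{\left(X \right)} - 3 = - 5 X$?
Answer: $44955$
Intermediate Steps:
$y{\left(X \right)} = 3 - 5 X$
$N = 3219$ ($N = \left(-37\right) \left(-87\right) = 3219$)
$I{\left(N,y{\left(S \right)} \right)} + 44978 = -23 + 44978 = 44955$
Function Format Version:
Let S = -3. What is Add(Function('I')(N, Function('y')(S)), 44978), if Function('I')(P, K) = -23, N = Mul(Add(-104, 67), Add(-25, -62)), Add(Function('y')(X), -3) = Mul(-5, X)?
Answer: 44955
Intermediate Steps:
Function('y')(X) = Add(3, Mul(-5, X))
N = 3219 (N = Mul(-37, -87) = 3219)
Add(Function('I')(N, Function('y')(S)), 44978) = Add(-23, 44978) = 44955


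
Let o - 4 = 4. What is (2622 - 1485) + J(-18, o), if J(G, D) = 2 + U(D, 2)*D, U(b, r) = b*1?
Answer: 1203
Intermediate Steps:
o = 8 (o = 4 + 4 = 8)
U(b, r) = b
J(G, D) = 2 + D² (J(G, D) = 2 + D*D = 2 + D²)
(2622 - 1485) + J(-18, o) = (2622 - 1485) + (2 + 8²) = 1137 + (2 + 64) = 1137 + 66 = 1203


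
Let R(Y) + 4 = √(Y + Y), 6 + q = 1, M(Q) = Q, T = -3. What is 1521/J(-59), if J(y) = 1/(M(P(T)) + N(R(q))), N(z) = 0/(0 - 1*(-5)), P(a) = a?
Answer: -4563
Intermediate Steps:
q = -5 (q = -6 + 1 = -5)
R(Y) = -4 + √2*√Y (R(Y) = -4 + √(Y + Y) = -4 + √(2*Y) = -4 + √2*√Y)
N(z) = 0 (N(z) = 0/(0 + 5) = 0/5 = 0*(⅕) = 0)
J(y) = -⅓ (J(y) = 1/(-3 + 0) = 1/(-3) = -⅓)
1521/J(-59) = 1521/(-⅓) = 1521*(-3) = -4563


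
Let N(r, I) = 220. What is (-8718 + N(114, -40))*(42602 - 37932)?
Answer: -39685660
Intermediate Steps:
(-8718 + N(114, -40))*(42602 - 37932) = (-8718 + 220)*(42602 - 37932) = -8498*4670 = -39685660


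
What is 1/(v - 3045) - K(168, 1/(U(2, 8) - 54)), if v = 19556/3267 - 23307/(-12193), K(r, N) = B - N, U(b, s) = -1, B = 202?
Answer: -1344228266481803/6653985613990 ≈ -202.02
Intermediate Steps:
K(r, N) = 202 - N
v = 314590277/39834531 (v = 19556*(1/3267) - 23307*(-1/12193) = 19556/3267 + 23307/12193 = 314590277/39834531 ≈ 7.8974)
1/(v - 3045) - K(168, 1/(U(2, 8) - 54)) = 1/(314590277/39834531 - 3045) - (202 - 1/(-1 - 54)) = 1/(-120981556618/39834531) - (202 - 1/(-55)) = -39834531/120981556618 - (202 - 1*(-1/55)) = -39834531/120981556618 - (202 + 1/55) = -39834531/120981556618 - 1*11111/55 = -39834531/120981556618 - 11111/55 = -1344228266481803/6653985613990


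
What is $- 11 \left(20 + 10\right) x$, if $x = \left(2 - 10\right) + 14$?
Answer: $-1980$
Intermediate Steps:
$x = 6$ ($x = \left(2 - 10\right) + 14 = -8 + 14 = 6$)
$- 11 \left(20 + 10\right) x = - 11 \left(20 + 10\right) 6 = \left(-11\right) 30 \cdot 6 = \left(-330\right) 6 = -1980$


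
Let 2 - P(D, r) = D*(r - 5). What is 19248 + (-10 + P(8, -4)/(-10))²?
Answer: 488769/25 ≈ 19551.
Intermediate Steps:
P(D, r) = 2 - D*(-5 + r) (P(D, r) = 2 - D*(r - 5) = 2 - D*(-5 + r))
19248 + (-10 + P(8, -4)/(-10))² = 19248 + (-10 + (2 + 5*8 - 1*8*(-4))/(-10))² = 19248 + (-10 + (2 + 40 + 32)*(-⅒))² = 19248 + (-10 + 74*(-⅒))² = 19248 + (-10 - 37/5)² = 19248 + (-87/5)² = 19248 + 7569/25 = 488769/25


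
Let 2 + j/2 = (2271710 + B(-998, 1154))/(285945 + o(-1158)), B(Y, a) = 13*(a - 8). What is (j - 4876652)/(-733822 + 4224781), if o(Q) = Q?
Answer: -1388803659056/994179740733 ≈ -1.3969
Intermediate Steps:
B(Y, a) = -104 + 13*a (B(Y, a) = 13*(-8 + a) = -104 + 13*a)
j = 3434068/284787 (j = -4 + 2*((2271710 + (-104 + 13*1154))/(285945 - 1158)) = -4 + 2*((2271710 + (-104 + 15002))/284787) = -4 + 2*((2271710 + 14898)*(1/284787)) = -4 + 2*(2286608*(1/284787)) = -4 + 2*(2286608/284787) = -4 + 4573216/284787 = 3434068/284787 ≈ 12.058)
(j - 4876652)/(-733822 + 4224781) = (3434068/284787 - 4876652)/(-733822 + 4224781) = -1388803659056/284787/3490959 = -1388803659056/284787*1/3490959 = -1388803659056/994179740733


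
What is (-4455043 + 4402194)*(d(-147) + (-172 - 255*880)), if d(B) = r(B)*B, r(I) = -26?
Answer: 11666416750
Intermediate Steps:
d(B) = -26*B
(-4455043 + 4402194)*(d(-147) + (-172 - 255*880)) = (-4455043 + 4402194)*(-26*(-147) + (-172 - 255*880)) = -52849*(3822 + (-172 - 224400)) = -52849*(3822 - 224572) = -52849*(-220750) = 11666416750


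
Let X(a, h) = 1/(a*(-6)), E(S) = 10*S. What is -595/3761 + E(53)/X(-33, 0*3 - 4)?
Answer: 394678745/3761 ≈ 1.0494e+5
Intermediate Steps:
X(a, h) = -1/(6*a) (X(a, h) = 1/(-6*a) = -1/(6*a))
-595/3761 + E(53)/X(-33, 0*3 - 4) = -595/3761 + (10*53)/((-1/6/(-33))) = -595*1/3761 + 530/((-1/6*(-1/33))) = -595/3761 + 530/(1/198) = -595/3761 + 530*198 = -595/3761 + 104940 = 394678745/3761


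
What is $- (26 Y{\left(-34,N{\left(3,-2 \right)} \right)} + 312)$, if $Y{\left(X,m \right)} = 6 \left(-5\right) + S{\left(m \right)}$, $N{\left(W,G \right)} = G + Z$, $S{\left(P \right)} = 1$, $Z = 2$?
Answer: $442$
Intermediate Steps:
$N{\left(W,G \right)} = 2 + G$ ($N{\left(W,G \right)} = G + 2 = 2 + G$)
$Y{\left(X,m \right)} = -29$ ($Y{\left(X,m \right)} = 6 \left(-5\right) + 1 = -30 + 1 = -29$)
$- (26 Y{\left(-34,N{\left(3,-2 \right)} \right)} + 312) = - (26 \left(-29\right) + 312) = - (-754 + 312) = \left(-1\right) \left(-442\right) = 442$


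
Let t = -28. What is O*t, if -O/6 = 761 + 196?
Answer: 160776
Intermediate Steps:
O = -5742 (O = -6*(761 + 196) = -6*957 = -5742)
O*t = -5742*(-28) = 160776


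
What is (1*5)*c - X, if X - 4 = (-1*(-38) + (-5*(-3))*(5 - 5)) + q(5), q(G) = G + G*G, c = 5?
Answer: -47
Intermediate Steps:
q(G) = G + G**2
X = 72 (X = 4 + ((-1*(-38) + (-5*(-3))*(5 - 5)) + 5*(1 + 5)) = 4 + ((38 + 15*0) + 5*6) = 4 + ((38 + 0) + 30) = 4 + (38 + 30) = 4 + 68 = 72)
(1*5)*c - X = (1*5)*5 - 1*72 = 5*5 - 72 = 25 - 72 = -47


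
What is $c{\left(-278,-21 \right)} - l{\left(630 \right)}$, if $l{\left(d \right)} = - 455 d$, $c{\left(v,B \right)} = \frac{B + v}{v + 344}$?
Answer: $\frac{18918601}{66} \approx 2.8665 \cdot 10^{5}$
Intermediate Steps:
$c{\left(v,B \right)} = \frac{B + v}{344 + v}$
$c{\left(-278,-21 \right)} - l{\left(630 \right)} = \frac{-21 - 278}{344 - 278} - \left(-455\right) 630 = \frac{1}{66} \left(-299\right) - -286650 = \frac{1}{66} \left(-299\right) + 286650 = - \frac{299}{66} + 286650 = \frac{18918601}{66}$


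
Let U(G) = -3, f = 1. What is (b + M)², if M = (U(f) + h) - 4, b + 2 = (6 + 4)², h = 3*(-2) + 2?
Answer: 7569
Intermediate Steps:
h = -4 (h = -6 + 2 = -4)
b = 98 (b = -2 + (6 + 4)² = -2 + 10² = -2 + 100 = 98)
M = -11 (M = (-3 - 4) - 4 = -7 - 4 = -11)
(b + M)² = (98 - 11)² = 87² = 7569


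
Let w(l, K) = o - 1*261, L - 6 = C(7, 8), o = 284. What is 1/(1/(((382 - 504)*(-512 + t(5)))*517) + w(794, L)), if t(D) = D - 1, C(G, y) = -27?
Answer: 32041592/736956617 ≈ 0.043478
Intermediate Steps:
L = -21 (L = 6 - 27 = -21)
t(D) = -1 + D
w(l, K) = 23 (w(l, K) = 284 - 1*261 = 284 - 261 = 23)
1/(1/(((382 - 504)*(-512 + t(5)))*517) + w(794, L)) = 1/(1/(((382 - 504)*(-512 + (-1 + 5)))*517) + 23) = 1/(1/(-122*(-512 + 4)*517) + 23) = 1/(1/(-122*(-508)*517) + 23) = 1/(1/(61976*517) + 23) = 1/(1/32041592 + 23) = 1/(736956617/32041592) = 32041592/736956617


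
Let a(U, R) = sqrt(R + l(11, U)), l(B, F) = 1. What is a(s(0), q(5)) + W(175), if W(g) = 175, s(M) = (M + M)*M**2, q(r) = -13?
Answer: 175 + 2*I*sqrt(3) ≈ 175.0 + 3.4641*I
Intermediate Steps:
s(M) = 2*M**3 (s(M) = (2*M)*M**2 = 2*M**3)
a(U, R) = sqrt(1 + R) (a(U, R) = sqrt(R + 1) = sqrt(1 + R))
a(s(0), q(5)) + W(175) = sqrt(1 - 13) + 175 = sqrt(-12) + 175 = 2*I*sqrt(3) + 175 = 175 + 2*I*sqrt(3)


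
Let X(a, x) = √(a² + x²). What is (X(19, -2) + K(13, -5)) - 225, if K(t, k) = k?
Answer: -230 + √365 ≈ -210.90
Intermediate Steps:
(X(19, -2) + K(13, -5)) - 225 = (√(19² + (-2)²) - 5) - 225 = (√(361 + 4) - 5) - 225 = (√365 - 5) - 225 = (-5 + √365) - 225 = -230 + √365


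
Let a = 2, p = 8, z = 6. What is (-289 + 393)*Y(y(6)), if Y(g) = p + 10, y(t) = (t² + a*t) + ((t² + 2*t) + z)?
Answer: 1872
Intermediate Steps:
y(t) = 6 + 2*t² + 4*t (y(t) = (t² + 2*t) + ((t² + 2*t) + 6) = (t² + 2*t) + (6 + t² + 2*t) = 6 + 2*t² + 4*t)
Y(g) = 18 (Y(g) = 8 + 10 = 18)
(-289 + 393)*Y(y(6)) = (-289 + 393)*18 = 104*18 = 1872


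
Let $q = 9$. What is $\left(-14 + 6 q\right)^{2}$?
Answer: $1600$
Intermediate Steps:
$\left(-14 + 6 q\right)^{2} = \left(-14 + 6 \cdot 9\right)^{2} = \left(-14 + 54\right)^{2} = 40^{2} = 1600$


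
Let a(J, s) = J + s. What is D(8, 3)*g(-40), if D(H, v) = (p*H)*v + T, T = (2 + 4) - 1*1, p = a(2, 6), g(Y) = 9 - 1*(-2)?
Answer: 2167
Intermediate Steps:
g(Y) = 11 (g(Y) = 9 + 2 = 11)
p = 8 (p = 2 + 6 = 8)
T = 5 (T = 6 - 1 = 5)
D(H, v) = 5 + 8*H*v (D(H, v) = (8*H)*v + 5 = 8*H*v + 5 = 5 + 8*H*v)
D(8, 3)*g(-40) = (5 + 8*8*3)*11 = (5 + 192)*11 = 197*11 = 2167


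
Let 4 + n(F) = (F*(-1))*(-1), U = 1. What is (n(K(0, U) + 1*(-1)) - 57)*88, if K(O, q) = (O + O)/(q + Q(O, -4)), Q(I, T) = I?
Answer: -5456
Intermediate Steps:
K(O, q) = 2*O/(O + q) (K(O, q) = (O + O)/(q + O) = (2*O)/(O + q) = 2*O/(O + q))
n(F) = -4 + F (n(F) = -4 + (F*(-1))*(-1) = -4 - F*(-1) = -4 + F)
(n(K(0, U) + 1*(-1)) - 57)*88 = ((-4 + (2*0/(0 + 1) + 1*(-1))) - 57)*88 = ((-4 + (2*0/1 - 1)) - 57)*88 = ((-4 + (2*0*1 - 1)) - 57)*88 = ((-4 + (0 - 1)) - 57)*88 = ((-4 - 1) - 57)*88 = (-5 - 57)*88 = -62*88 = -5456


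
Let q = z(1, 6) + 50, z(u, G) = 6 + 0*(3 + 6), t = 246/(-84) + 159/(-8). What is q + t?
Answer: 1859/56 ≈ 33.196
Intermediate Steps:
t = -1277/56 (t = 246*(-1/84) + 159*(-⅛) = -41/14 - 159/8 = -1277/56 ≈ -22.804)
z(u, G) = 6 (z(u, G) = 6 + 0*9 = 6 + 0 = 6)
q = 56 (q = 6 + 50 = 56)
q + t = 56 - 1277/56 = 1859/56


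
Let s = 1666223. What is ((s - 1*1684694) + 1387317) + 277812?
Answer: 1646658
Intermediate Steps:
((s - 1*1684694) + 1387317) + 277812 = ((1666223 - 1*1684694) + 1387317) + 277812 = ((1666223 - 1684694) + 1387317) + 277812 = (-18471 + 1387317) + 277812 = 1368846 + 277812 = 1646658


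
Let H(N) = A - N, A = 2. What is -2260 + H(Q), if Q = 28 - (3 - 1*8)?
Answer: -2291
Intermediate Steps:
Q = 33 (Q = 28 - (3 - 8) = 28 - 1*(-5) = 28 + 5 = 33)
H(N) = 2 - N
-2260 + H(Q) = -2260 + (2 - 1*33) = -2260 + (2 - 33) = -2260 - 31 = -2291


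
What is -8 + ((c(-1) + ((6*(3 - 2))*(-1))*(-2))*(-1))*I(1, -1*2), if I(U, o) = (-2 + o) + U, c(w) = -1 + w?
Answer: 22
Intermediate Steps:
I(U, o) = -2 + U + o
-8 + ((c(-1) + ((6*(3 - 2))*(-1))*(-2))*(-1))*I(1, -1*2) = -8 + (((-1 - 1) + ((6*(3 - 2))*(-1))*(-2))*(-1))*(-2 + 1 - 1*2) = -8 + ((-2 + ((6*1)*(-1))*(-2))*(-1))*(-2 + 1 - 2) = -8 + ((-2 + (6*(-1))*(-2))*(-1))*(-3) = -8 + ((-2 - 6*(-2))*(-1))*(-3) = -8 + ((-2 + 12)*(-1))*(-3) = -8 + (10*(-1))*(-3) = -8 - 10*(-3) = -8 + 30 = 22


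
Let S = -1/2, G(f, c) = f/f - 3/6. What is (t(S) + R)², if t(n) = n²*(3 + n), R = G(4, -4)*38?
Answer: 24649/64 ≈ 385.14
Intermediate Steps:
G(f, c) = ½ (G(f, c) = 1 - 3*⅙ = 1 - ½ = ½)
S = -½ (S = -1*½ = -½ ≈ -0.50000)
R = 19 (R = (½)*38 = 19)
(t(S) + R)² = ((-½)²*(3 - ½) + 19)² = ((¼)*(5/2) + 19)² = (5/8 + 19)² = (157/8)² = 24649/64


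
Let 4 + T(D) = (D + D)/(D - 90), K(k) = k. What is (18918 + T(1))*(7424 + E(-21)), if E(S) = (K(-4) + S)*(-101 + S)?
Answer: 17631345056/89 ≈ 1.9811e+8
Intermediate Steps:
T(D) = -4 + 2*D/(-90 + D) (T(D) = -4 + (D + D)/(D - 90) = -4 + (2*D)/(-90 + D) = -4 + 2*D/(-90 + D))
E(S) = (-101 + S)*(-4 + S) (E(S) = (-4 + S)*(-101 + S) = (-101 + S)*(-4 + S))
(18918 + T(1))*(7424 + E(-21)) = (18918 + 2*(180 - 1*1)/(-90 + 1))*(7424 + (404 + (-21)² - 105*(-21))) = (18918 + 2*(180 - 1)/(-89))*(7424 + (404 + 441 + 2205)) = (18918 + 2*(-1/89)*179)*(7424 + 3050) = (18918 - 358/89)*10474 = (1683344/89)*10474 = 17631345056/89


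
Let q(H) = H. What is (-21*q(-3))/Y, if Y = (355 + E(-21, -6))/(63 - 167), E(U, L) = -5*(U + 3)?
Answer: -6552/445 ≈ -14.724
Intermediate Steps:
E(U, L) = -15 - 5*U (E(U, L) = -5*(3 + U) = -15 - 5*U)
Y = -445/104 (Y = (355 + (-15 - 5*(-21)))/(63 - 167) = (355 + (-15 + 105))/(-104) = (355 + 90)*(-1/104) = 445*(-1/104) = -445/104 ≈ -4.2788)
(-21*q(-3))/Y = (-21*(-3))/(-445/104) = 63*(-104/445) = -6552/445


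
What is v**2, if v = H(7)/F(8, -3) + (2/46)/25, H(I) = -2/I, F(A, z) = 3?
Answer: 1274641/145805625 ≈ 0.0087420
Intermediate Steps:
v = -1129/12075 (v = -2/7/3 + (2/46)/25 = -2*1/7*(1/3) + (2*(1/46))*(1/25) = -2/7*1/3 + (1/23)*(1/25) = -2/21 + 1/575 = -1129/12075 ≈ -0.093499)
v**2 = (-1129/12075)**2 = 1274641/145805625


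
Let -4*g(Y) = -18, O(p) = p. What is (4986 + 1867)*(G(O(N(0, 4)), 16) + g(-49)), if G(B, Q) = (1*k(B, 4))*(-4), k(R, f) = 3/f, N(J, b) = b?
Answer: 20559/2 ≈ 10280.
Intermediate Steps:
g(Y) = 9/2 (g(Y) = -1/4*(-18) = 9/2)
k(R, f) = 3/f
G(B, Q) = -3 (G(B, Q) = (1*(3/4))*(-4) = (3/4)*(-4) = -3)
(4986 + 1867)*(G(O(N(0, 4)), 16) + g(-49)) = (4986 + 1867)*(-3 + 9/2) = 6853*(3/2) = 20559/2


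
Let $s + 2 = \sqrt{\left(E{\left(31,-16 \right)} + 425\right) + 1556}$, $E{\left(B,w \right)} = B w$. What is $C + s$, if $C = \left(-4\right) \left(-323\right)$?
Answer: $1290 + 3 \sqrt{165} \approx 1328.5$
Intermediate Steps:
$C = 1292$
$s = -2 + 3 \sqrt{165}$ ($s = -2 + \sqrt{\left(31 \left(-16\right) + 425\right) + 1556} = -2 + \sqrt{\left(-496 + 425\right) + 1556} = -2 + \sqrt{-71 + 1556} = -2 + \sqrt{1485} = -2 + 3 \sqrt{165} \approx 36.536$)
$C + s = 1292 - \left(2 - 3 \sqrt{165}\right) = 1290 + 3 \sqrt{165}$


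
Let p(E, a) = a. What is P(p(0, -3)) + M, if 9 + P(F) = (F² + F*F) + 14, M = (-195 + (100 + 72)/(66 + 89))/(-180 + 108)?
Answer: 286733/11160 ≈ 25.693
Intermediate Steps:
M = 30053/11160 (M = (-195 + 172/155)/(-72) = (-195 + 172*(1/155))*(-1/72) = (-195 + 172/155)*(-1/72) = -30053/155*(-1/72) = 30053/11160 ≈ 2.6929)
P(F) = 5 + 2*F² (P(F) = -9 + ((F² + F*F) + 14) = -9 + ((F² + F²) + 14) = -9 + (2*F² + 14) = -9 + (14 + 2*F²) = 5 + 2*F²)
P(p(0, -3)) + M = (5 + 2*(-3)²) + 30053/11160 = (5 + 2*9) + 30053/11160 = (5 + 18) + 30053/11160 = 23 + 30053/11160 = 286733/11160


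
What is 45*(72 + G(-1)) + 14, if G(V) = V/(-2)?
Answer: 6553/2 ≈ 3276.5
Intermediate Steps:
G(V) = -V/2 (G(V) = V*(-½) = -V/2)
45*(72 + G(-1)) + 14 = 45*(72 - ½*(-1)) + 14 = 45*(72 + ½) + 14 = 45*(145/2) + 14 = 6525/2 + 14 = 6553/2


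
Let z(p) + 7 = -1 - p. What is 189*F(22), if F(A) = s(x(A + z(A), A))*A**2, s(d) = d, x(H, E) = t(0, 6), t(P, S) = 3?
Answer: 274428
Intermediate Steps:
z(p) = -8 - p (z(p) = -7 + (-1 - p) = -8 - p)
x(H, E) = 3
F(A) = 3*A**2
189*F(22) = 189*(3*22**2) = 189*(3*484) = 189*1452 = 274428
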